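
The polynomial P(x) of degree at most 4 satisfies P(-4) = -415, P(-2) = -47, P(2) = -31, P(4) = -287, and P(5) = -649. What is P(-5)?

-899

Using the Lagrange interpolation formula with nodes -4, -2, 2, 4, 5:
  L_0(x) = (x + 2)(x - 2)(x - 4)(x - 5) / 864
  L_1(x) = (x + 4)(x - 2)(x - 4)(x - 5) / -336
  L_2(x) = (x + 4)(x + 2)(x - 4)(x - 5) / 144
  L_3(x) = (x + 4)(x + 2)(x - 2)(x - 5) / -96
  L_4(x) = (x + 4)(x + 2)(x - 2)(x - 4) / 189
Then P(x) = -415·L_0(x) - 47·L_1(x) - 31·L_2(x) - 287·L_3(x) - 649·L_4(x).
Expanding and collecting terms gives P(x) = -x⁴ + x³ - 6x² + 1.
Evaluating at x = -5: P(-5) = -899.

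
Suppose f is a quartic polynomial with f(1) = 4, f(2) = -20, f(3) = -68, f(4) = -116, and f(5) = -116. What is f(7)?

340

Using the Lagrange interpolation formula with nodes 1, 2, 3, 4, 5:
  L_0(n) = (n - 2)(n - 3)(n - 4)(n - 5) / 24
  L_1(n) = (n - 1)(n - 3)(n - 4)(n - 5) / -6
  L_2(n) = (n - 1)(n - 2)(n - 4)(n - 5) / 4
  L_3(n) = (n - 1)(n - 2)(n - 3)(n - 5) / -6
  L_4(n) = (n - 1)(n - 2)(n - 3)(n - 4) / 24
Then f(n) = 4·L_0(n) - 20·L_1(n) - 68·L_2(n) - 116·L_3(n) - 116·L_4(n).
Expanding and collecting terms gives f(n) = n⁴ - 6n³ - n² + 6n + 4.
Evaluating at n = 7: f(7) = 340.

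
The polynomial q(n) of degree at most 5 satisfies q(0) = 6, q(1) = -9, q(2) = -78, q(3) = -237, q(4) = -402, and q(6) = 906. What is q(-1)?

Write q(n) = an^5 + bn^4 + cn^3 + dn^2 + en + k. Substituting each data point gives a linear system:
  k = 6
  a + b + c + d + e + k = -9
  32a + 16b + 8c + 4d + 2e + k = -78
  243a + 81b + 27c + 9d + 3e + k = -237
  1024a + 256b + 64c + 16d + 4e + k = -402
  7776a + 1296b + 216c + 36d + 6e + k = 906
Solving the system yields a = 1, b = -5, c = -1, d = -4, e = -6, k = 6.
So q(n) = n⁵ - 5n⁴ - n³ - 4n² - 6n + 6.
Then q(-1) = 3.

3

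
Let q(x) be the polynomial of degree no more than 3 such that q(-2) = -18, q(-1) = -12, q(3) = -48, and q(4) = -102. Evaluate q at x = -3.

-18

Write q(x) = ax^3 + bx^2 + cx + d. Substituting each data point gives a linear system:
  -8a + 4b - 2c + d = -18
  -a + b - c + d = -12
  27a + 9b + 3c + d = -48
  64a + 16b + 4c + d = -102
Solving the system yields a = -1, b = -3, c = 4, d = -6.
So q(x) = -x³ - 3x² + 4x - 6.
Then q(-3) = -18.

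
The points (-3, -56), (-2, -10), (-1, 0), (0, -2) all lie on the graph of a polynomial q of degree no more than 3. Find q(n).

Using the Lagrange interpolation formula with nodes -3, -2, -1, 0:
  L_0(n) = (n + 2)(n + 1)n / -6
  L_1(n) = (n + 3)(n + 1)n / 2
  L_2(n) = (n + 3)(n + 2)n / -2
  L_3(n) = (n + 3)(n + 2)(n + 1) / 6
Then q(n) = -56·L_0(n) - 10·L_1(n) + 0·L_2(n) - 2·L_3(n).
Expanding and collecting terms gives q(n) = 4n³ + 6n² - 2.
Check: q(0) = -2. ✓

q(n) = 4n^3 + 6n^2 - 2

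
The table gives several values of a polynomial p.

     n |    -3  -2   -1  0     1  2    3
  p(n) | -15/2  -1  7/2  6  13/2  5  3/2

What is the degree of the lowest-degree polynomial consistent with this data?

Forward differences of the values at n = -3, -2, -1, 0, 1, 2, 3:
  p  : -15/2  -1  7/2  6  13/2  5  3/2
  Δ  : 13/2  9/2  5/2  1/2  -3/2  -7/2
  Δ^2: -2  -2  -2  -2  -2
  Δ^3: 0  0  0  0
  Δ^4: 0  0  0
  Δ^5: 0  0
  Δ^6: 0
The second differences are constant (-2) and nonzero, while all higher differences vanish, so the minimal degree is 2.

2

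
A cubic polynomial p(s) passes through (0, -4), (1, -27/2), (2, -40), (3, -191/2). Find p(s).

Write p(s) = as^3 + bs^2 + cs + d. Substituting each data point gives a linear system:
  d = -4
  a + b + c + d = -27/2
  8a + 4b + 2c + d = -40
  27a + 9b + 3c + d = -191/2
Solving the system yields a = -2, b = -5/2, c = -5, d = -4.
So p(s) = -2s³ - (5/2)s² - 5s - 4.
Check: p(0) = -4. ✓

p(s) = -2s^3 - (5/2)s^2 - 5s - 4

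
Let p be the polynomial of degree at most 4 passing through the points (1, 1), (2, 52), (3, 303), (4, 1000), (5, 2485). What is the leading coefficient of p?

Write p(x) = ax^4 + bx^3 + cx^2 + dx + e. Substituting each data point gives a linear system:
  a + b + c + d + e = 1
  16a + 8b + 4c + 2d + e = 52
  81a + 27b + 9c + 3d + e = 303
  256a + 64b + 16c + 4d + e = 1000
  625a + 125b + 25c + 5d + e = 2485
Solving the system yields a = 4, b = 1, c = -6, d = 2, e = 0.
So p(x) = 4x^4 + x^3 - 6x^2 + 2x.
The leading coefficient is 4.

4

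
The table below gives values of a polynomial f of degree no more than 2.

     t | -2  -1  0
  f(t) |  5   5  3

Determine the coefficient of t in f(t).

-3

Write f(t) = at^2 + bt + c. Substituting each data point gives a linear system:
  4a - 2b + c = 5
  a - b + c = 5
  c = 3
Solving the system yields a = -1, b = -3, c = 3.
So f(t) = -t^2 - 3t + 3.
The coefficient of t is -3.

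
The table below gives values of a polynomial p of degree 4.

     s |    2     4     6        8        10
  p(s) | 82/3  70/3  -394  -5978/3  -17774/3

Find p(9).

-3580

Forward differences of the values at s = 2, 4, 6, 8, 10:
  p  : 82/3  70/3  -394  -5978/3  -17774/3
  Δ  : -4  -1252/3  -4796/3  -3932
  Δ^2: -1240/3  -3544/3  -7000/3
  Δ^3: -768  -1152
  Δ^4: -384
The fourth differences are constant, confirming degree 4.
Interpolating (Newton forward form) and evaluating at s = 9 gives p(9) = -3580.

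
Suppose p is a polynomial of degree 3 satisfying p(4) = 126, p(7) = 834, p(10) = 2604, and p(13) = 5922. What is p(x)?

Using the Lagrange interpolation formula with nodes 4, 7, 10, 13:
  L_0(x) = (x - 7)(x - 10)(x - 13) / -162
  L_1(x) = (x - 4)(x - 10)(x - 13) / 54
  L_2(x) = (x - 4)(x - 7)(x - 13) / -54
  L_3(x) = (x - 4)(x - 7)(x - 10) / 162
Then p(x) = 126·L_0(x) + 834·L_1(x) + 2604·L_2(x) + 5922·L_3(x).
Expanding and collecting terms gives p(x) = 3x^3 - 4x^2 + x - 6.
Check: p(13) = 5922. ✓

p(x) = 3x^3 - 4x^2 + x - 6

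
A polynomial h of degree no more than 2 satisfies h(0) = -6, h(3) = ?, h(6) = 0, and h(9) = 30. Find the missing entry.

On equispaced nodes a degree-2 polynomial has vanishing third forward difference, so
  - h(0) + 3·h(3) - 3·h(6) + h(9) = 0.
Substituting the known values and solving for h(3):
  3·h(3) = -36
  h(3) = -12.

-12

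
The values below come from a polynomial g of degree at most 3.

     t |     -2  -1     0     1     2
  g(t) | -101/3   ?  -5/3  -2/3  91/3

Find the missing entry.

On equispaced nodes a degree-3 polynomial has vanishing fourth forward difference, so
  g(-2) - 4·g(-1) + 6·g(0) - 4·g(1) + g(2) = 0.
Substituting the known values and solving for g(-1):
  -4·g(-1) = 32/3
  g(-1) = -8/3.

-8/3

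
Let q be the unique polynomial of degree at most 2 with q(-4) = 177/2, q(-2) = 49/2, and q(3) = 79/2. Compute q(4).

145/2

Using the Lagrange interpolation formula with nodes -4, -2, 3:
  L_0(t) = (t + 2)(t - 3) / 14
  L_1(t) = (t + 4)(t - 3) / -10
  L_2(t) = (t + 4)(t + 2) / 35
Then q(t) = 177/2·L_0(t) + 49/2·L_1(t) + 79/2·L_2(t).
Expanding and collecting terms gives q(t) = 5t^2 - 2t + 1/2.
Evaluating at t = 4: q(4) = 145/2.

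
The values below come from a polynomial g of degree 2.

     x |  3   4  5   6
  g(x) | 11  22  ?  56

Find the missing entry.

The 3 known points determine the degree-2 polynomial uniquely.
Write g(x) = ax^2 + bx + c. Substituting each data point gives a linear system:
  9a + 3b + c = 11
  16a + 4b + c = 22
  36a + 6b + c = 56
Solving the system yields a = 2, b = -3, c = 2.
So g(x) = 2x^2 - 3x + 2.
Then g(5) = 37.

37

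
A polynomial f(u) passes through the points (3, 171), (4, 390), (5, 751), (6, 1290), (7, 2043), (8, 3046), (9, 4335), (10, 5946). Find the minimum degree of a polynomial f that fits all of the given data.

3

Forward differences of the values at u = 3, 4, 5, 6, 7, 8, 9, 10:
  f  : 171  390  751  1290  2043  3046  4335  5946
  Δ  : 219  361  539  753  1003  1289  1611
  Δ^2: 142  178  214  250  286  322
  Δ^3: 36  36  36  36  36
  Δ^4: 0  0  0  0
  Δ^5: 0  0  0
  Δ^6: 0  0
  Δ^7: 0
The third differences are constant (36) and nonzero, while all higher differences vanish, so the minimal degree is 3.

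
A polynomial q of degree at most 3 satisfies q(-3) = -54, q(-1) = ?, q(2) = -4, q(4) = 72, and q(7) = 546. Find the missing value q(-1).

2

The 4 known points determine the degree-3 polynomial uniquely.
Write q(x) = ax^3 + bx^2 + cx + d. Substituting each data point gives a linear system:
  -27a + 9b - 3c + d = -54
  8a + 4b + 2c + d = -4
  64a + 16b + 4c + d = 72
  343a + 49b + 7c + d = 546
Solving the system yields a = 2, b = -2, c = -6, d = 0.
So q(x) = 2x^3 - 2x^2 - 6x.
Then q(-1) = 2.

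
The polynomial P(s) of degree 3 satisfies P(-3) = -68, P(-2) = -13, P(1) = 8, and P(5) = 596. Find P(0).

1

Using the Lagrange interpolation formula with nodes -3, -2, 1, 5:
  L_0(s) = (s + 2)(s - 1)(s - 5) / -32
  L_1(s) = (s + 3)(s - 1)(s - 5) / 21
  L_2(s) = (s + 3)(s + 2)(s - 5) / -48
  L_3(s) = (s + 3)(s + 2)(s - 1) / 224
Then P(s) = -68·L_0(s) - 13·L_1(s) + 8·L_2(s) + 596·L_3(s).
Expanding and collecting terms gives P(s) = 4s^3 + 4s^2 - s + 1.
Evaluating at s = 0: P(0) = 1.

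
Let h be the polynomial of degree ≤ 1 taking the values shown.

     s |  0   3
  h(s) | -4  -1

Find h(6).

Write h(s) = as + b. Substituting each data point gives a linear system:
  b = -4
  3a + b = -1
Solving the system yields a = 1, b = -4.
So h(s) = s - 4.
Then h(6) = 2.

2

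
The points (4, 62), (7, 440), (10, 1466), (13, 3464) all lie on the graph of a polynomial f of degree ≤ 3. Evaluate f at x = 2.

Using the Lagrange interpolation formula with nodes 4, 7, 10, 13:
  L_0(x) = (x - 7)(x - 10)(x - 13) / -162
  L_1(x) = (x - 4)(x - 10)(x - 13) / 54
  L_2(x) = (x - 4)(x - 7)(x - 13) / -54
  L_3(x) = (x - 4)(x - 7)(x - 10) / 162
Then f(x) = 62·L_0(x) + 440·L_1(x) + 1466·L_2(x) + 3464·L_3(x).
Expanding and collecting terms gives f(x) = 2x^3 - 6x^2 + 6x + 6.
Evaluating at x = 2: f(2) = 10.

10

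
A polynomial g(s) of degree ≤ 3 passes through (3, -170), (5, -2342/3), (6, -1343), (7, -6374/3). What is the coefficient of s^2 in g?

-5/3

Write g(s) = as^3 + bs^2 + cs + d. Substituting each data point gives a linear system:
  27a + 9b + 3c + d = -170
  125a + 25b + 5c + d = -2342/3
  216a + 36b + 6c + d = -1343
  343a + 49b + 7c + d = -6374/3
Solving the system yields a = -6, b = -5/3, c = 2, d = 1.
So g(s) = -6s^3 - (5/3)s^2 + 2s + 1.
The coefficient of s^2 is -5/3.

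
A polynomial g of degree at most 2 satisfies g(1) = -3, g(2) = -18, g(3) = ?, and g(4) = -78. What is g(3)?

On equispaced nodes a degree-2 polynomial has vanishing third forward difference, so
  - g(1) + 3·g(2) - 3·g(3) + g(4) = 0.
Substituting the known values and solving for g(3):
  -3·g(3) = 129
  g(3) = -43.

-43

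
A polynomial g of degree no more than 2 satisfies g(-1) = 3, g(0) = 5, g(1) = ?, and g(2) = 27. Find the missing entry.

On equispaced nodes a degree-2 polynomial has vanishing third forward difference, so
  - g(-1) + 3·g(0) - 3·g(1) + g(2) = 0.
Substituting the known values and solving for g(1):
  -3·g(1) = -39
  g(1) = 13.

13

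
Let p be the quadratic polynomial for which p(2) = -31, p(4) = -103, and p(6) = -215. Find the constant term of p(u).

Write p(u) = au^2 + bu + c. Substituting each data point gives a linear system:
  4a + 2b + c = -31
  16a + 4b + c = -103
  36a + 6b + c = -215
Solving the system yields a = -5, b = -6, c = 1.
So p(u) = -5u^2 - 6u + 1.
The constant term is 1.

1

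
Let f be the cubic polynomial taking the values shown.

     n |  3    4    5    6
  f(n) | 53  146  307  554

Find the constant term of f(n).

2

Write f(n) = an^3 + bn^2 + cn + d. Substituting each data point gives a linear system:
  27a + 9b + 3c + d = 53
  64a + 16b + 4c + d = 146
  125a + 25b + 5c + d = 307
  216a + 36b + 6c + d = 554
Solving the system yields a = 3, b = -2, c = -4, d = 2.
So f(n) = 3n³ - 2n² - 4n + 2.
The constant term is 2.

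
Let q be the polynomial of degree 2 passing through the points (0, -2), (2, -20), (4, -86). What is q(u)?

Write q(u) = au^2 + bu + c. Substituting each data point gives a linear system:
  c = -2
  4a + 2b + c = -20
  16a + 4b + c = -86
Solving the system yields a = -6, b = 3, c = -2.
So q(u) = -6u² + 3u - 2.
Check: q(0) = -2. ✓

q(u) = -6u^2 + 3u - 2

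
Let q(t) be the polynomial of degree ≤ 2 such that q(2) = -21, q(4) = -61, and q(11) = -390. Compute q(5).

-90

Write q(t) = at^2 + bt + c. Substituting each data point gives a linear system:
  4a + 2b + c = -21
  16a + 4b + c = -61
  121a + 11b + c = -390
Solving the system yields a = -3, b = -2, c = -5.
So q(t) = -3t^2 - 2t - 5.
Then q(5) = -90.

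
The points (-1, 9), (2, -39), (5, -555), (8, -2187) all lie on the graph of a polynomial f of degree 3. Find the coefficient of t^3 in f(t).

-4

Write f(t) = at^3 + bt^2 + ct + d. Substituting each data point gives a linear system:
  -a + b - c + d = 9
  8a + 4b + 2c + d = -39
  125a + 25b + 5c + d = -555
  512a + 64b + 8c + d = -2187
Solving the system yields a = -4, b = -2, c = -2, d = 5.
So f(t) = -4t³ - 2t² - 2t + 5.
The leading coefficient is -4.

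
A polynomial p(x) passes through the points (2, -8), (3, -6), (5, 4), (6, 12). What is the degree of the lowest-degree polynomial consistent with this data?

Divided differences on the nodes 2, 3, 5, 6:
  order 0: -8  -6  4  12
  order 1: 2  5  8
  order 2: 1  1
  order 3: 0
The order-2 divided differences are all 1 (nonzero) and every higher order vanishes, so the data lies on a polynomial of degree exactly 2.

2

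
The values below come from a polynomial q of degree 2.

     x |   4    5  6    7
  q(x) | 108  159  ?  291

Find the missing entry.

220

On equispaced nodes a degree-2 polynomial has vanishing third forward difference, so
  - q(4) + 3·q(5) - 3·q(6) + q(7) = 0.
Substituting the known values and solving for q(6):
  -3·q(6) = -660
  q(6) = 220.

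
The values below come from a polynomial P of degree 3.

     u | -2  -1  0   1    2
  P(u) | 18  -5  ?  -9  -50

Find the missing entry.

-4

On equispaced nodes a degree-3 polynomial has vanishing fourth forward difference, so
  P(-2) - 4·P(-1) + 6·P(0) - 4·P(1) + P(2) = 0.
Substituting the known values and solving for P(0):
  6·P(0) = -24
  P(0) = -4.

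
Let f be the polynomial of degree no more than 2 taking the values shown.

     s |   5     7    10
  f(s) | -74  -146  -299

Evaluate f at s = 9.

-242

Write f(s) = as^2 + bs + c. Substituting each data point gives a linear system:
  25a + 5b + c = -74
  49a + 7b + c = -146
  100a + 10b + c = -299
Solving the system yields a = -3, b = 0, c = 1.
So f(s) = -3s² + 1.
Then f(9) = -242.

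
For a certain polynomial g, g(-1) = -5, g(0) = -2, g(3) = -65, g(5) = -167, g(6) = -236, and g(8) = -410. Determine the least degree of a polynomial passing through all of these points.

2

Divided differences on the nodes -1, 0, 3, 5, 6, 8:
  order 0: -5  -2  -65  -167  -236  -410
  order 1: 3  -21  -51  -69  -87
  order 2: -6  -6  -6  -6
  order 3: 0  0  0
  order 4: 0  0
  order 5: 0
The order-2 divided differences are all -6 (nonzero) and every higher order vanishes, so the data lies on a polynomial of degree exactly 2.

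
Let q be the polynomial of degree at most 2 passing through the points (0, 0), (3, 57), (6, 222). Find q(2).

Using the Lagrange interpolation formula with nodes 0, 3, 6:
  L_0(x) = (x - 3)(x - 6) / 18
  L_1(x) = x(x - 6) / -9
  L_2(x) = x(x - 3) / 18
Then q(x) = 0·L_0(x) + 57·L_1(x) + 222·L_2(x).
Expanding and collecting terms gives q(x) = 6x^2 + x.
Evaluating at x = 2: q(2) = 26.

26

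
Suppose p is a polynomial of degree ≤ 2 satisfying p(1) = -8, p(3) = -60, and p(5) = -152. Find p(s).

p(s) = -5s^2 - 6s + 3

Using the Lagrange interpolation formula with nodes 1, 3, 5:
  L_0(s) = (s - 3)(s - 5) / 8
  L_1(s) = (s - 1)(s - 5) / -4
  L_2(s) = (s - 1)(s - 3) / 8
Then p(s) = -8·L_0(s) - 60·L_1(s) - 152·L_2(s).
Expanding and collecting terms gives p(s) = -5s² - 6s + 3.
Check: p(5) = -152. ✓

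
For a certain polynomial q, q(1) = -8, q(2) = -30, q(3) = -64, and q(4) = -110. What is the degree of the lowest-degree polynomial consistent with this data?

2

Forward differences of the values at x = 1, 2, 3, 4:
  q  : -8  -30  -64  -110
  Δ  : -22  -34  -46
  Δ^2: -12  -12
  Δ^3: 0
The second differences are constant (-12) and nonzero, while all higher differences vanish, so the minimal degree is 2.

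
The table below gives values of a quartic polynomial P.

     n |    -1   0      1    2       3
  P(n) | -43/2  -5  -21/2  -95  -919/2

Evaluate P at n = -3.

-1225/2

Using the Lagrange interpolation formula with nodes -1, 0, 1, 2, 3:
  L_0(n) = n(n - 1)(n - 2)(n - 3) / 24
  L_1(n) = (n + 1)(n - 1)(n - 2)(n - 3) / -6
  L_2(n) = (n + 1)n(n - 2)(n - 3) / 4
  L_3(n) = (n + 1)n(n - 1)(n - 3) / -6
  L_4(n) = (n + 1)n(n - 1)(n - 2) / 24
Then P(n) = -43/2·L_0(n) - 5·L_1(n) - 21/2·L_2(n) - 95·L_3(n) - 919/2·L_4(n).
Expanding and collecting terms gives P(n) = -6n^4 + (5/2)n^3 - 5n^2 + 3n - 5.
Evaluating at n = -3: P(-3) = -1225/2.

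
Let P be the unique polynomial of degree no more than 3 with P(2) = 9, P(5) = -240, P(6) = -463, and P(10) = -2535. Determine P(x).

Write P(x) = ax^3 + bx^2 + cx + d. Substituting each data point gives a linear system:
  8a + 4b + 2c + d = 9
  125a + 25b + 5c + d = -240
  216a + 36b + 6c + d = -463
  1000a + 100b + 10c + d = -2535
Solving the system yields a = -3, b = 4, c = 6, d = 5.
So P(x) = -3x^3 + 4x^2 + 6x + 5.
Check: P(10) = -2535. ✓

P(x) = -3x^3 + 4x^2 + 6x + 5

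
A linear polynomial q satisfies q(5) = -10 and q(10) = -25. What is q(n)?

Write q(n) = an + b. Substituting each data point gives a linear system:
  5a + b = -10
  10a + b = -25
Solving the system yields a = -3, b = 5.
So q(n) = -3n + 5.
Check: q(5) = -10. ✓

q(n) = -3n + 5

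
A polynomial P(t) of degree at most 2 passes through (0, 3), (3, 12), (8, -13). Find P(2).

11

Using the Lagrange interpolation formula with nodes 0, 3, 8:
  L_0(t) = (t - 3)(t - 8) / 24
  L_1(t) = t(t - 8) / -15
  L_2(t) = t(t - 3) / 40
Then P(t) = 3·L_0(t) + 12·L_1(t) - 13·L_2(t).
Expanding and collecting terms gives P(t) = -t^2 + 6t + 3.
Evaluating at t = 2: P(2) = 11.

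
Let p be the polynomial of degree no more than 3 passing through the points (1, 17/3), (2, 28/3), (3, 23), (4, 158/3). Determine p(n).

p(n) = n^3 - n^2 - (1/3)n + 6

Write p(n) = an^3 + bn^2 + cn + d. Substituting each data point gives a linear system:
  a + b + c + d = 17/3
  8a + 4b + 2c + d = 28/3
  27a + 9b + 3c + d = 23
  64a + 16b + 4c + d = 158/3
Solving the system yields a = 1, b = -1, c = -1/3, d = 6.
So p(n) = n^3 - n^2 - (1/3)n + 6.
Check: p(2) = 28/3. ✓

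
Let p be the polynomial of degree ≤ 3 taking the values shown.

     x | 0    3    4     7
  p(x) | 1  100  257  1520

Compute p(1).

2

Write p(x) = ax^3 + bx^2 + cx + d. Substituting each data point gives a linear system:
  d = 1
  27a + 9b + 3c + d = 100
  64a + 16b + 4c + d = 257
  343a + 49b + 7c + d = 1520
Solving the system yields a = 5, b = -4, c = 0, d = 1.
So p(x) = 5x³ - 4x² + 1.
Then p(1) = 2.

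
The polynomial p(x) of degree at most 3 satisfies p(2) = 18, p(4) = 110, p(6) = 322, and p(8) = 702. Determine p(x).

p(x) = x^3 + 3x^2 - 2

Using the Lagrange interpolation formula with nodes 2, 4, 6, 8:
  L_0(x) = (x - 4)(x - 6)(x - 8) / -48
  L_1(x) = (x - 2)(x - 6)(x - 8) / 16
  L_2(x) = (x - 2)(x - 4)(x - 8) / -16
  L_3(x) = (x - 2)(x - 4)(x - 6) / 48
Then p(x) = 18·L_0(x) + 110·L_1(x) + 322·L_2(x) + 702·L_3(x).
Expanding and collecting terms gives p(x) = x^3 + 3x^2 - 2.
Check: p(4) = 110. ✓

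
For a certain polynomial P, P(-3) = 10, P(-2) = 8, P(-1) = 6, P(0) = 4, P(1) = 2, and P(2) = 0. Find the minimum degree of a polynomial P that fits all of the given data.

Forward differences of the values at t = -3, -2, -1, 0, 1, 2:
  P  : 10  8  6  4  2  0
  Δ  : -2  -2  -2  -2  -2
  Δ^2: 0  0  0  0
  Δ^3: 0  0  0
  Δ^4: 0  0
  Δ^5: 0
The first differences are constant (-2) and nonzero, while all higher differences vanish, so the minimal degree is 1.

1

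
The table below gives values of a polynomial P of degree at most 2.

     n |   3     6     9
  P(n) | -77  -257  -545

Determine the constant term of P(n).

-5

Write P(n) = an^2 + bn + c. Substituting each data point gives a linear system:
  9a + 3b + c = -77
  36a + 6b + c = -257
  81a + 9b + c = -545
Solving the system yields a = -6, b = -6, c = -5.
So P(n) = -6n² - 6n - 5.
The constant term is -5.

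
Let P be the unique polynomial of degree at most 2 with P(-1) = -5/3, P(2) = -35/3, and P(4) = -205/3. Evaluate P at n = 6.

-165

Write P(n) = an^2 + bn + c. Substituting each data point gives a linear system:
  a - b + c = -5/3
  4a + 2b + c = -35/3
  16a + 4b + c = -205/3
Solving the system yields a = -5, b = 5/3, c = 5.
So P(n) = -5n^2 + (5/3)n + 5.
Then P(6) = -165.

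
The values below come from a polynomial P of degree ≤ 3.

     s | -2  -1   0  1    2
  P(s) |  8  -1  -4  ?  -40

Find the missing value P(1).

-13

The 4 known points determine the degree-3 polynomial uniquely.
Write P(s) = as^3 + bs^2 + cs + d. Substituting each data point gives a linear system:
  -8a + 4b - 2c + d = 8
  -a + b - c + d = -1
  d = -4
  8a + 4b + 2c + d = -40
Solving the system yields a = -2, b = -3, c = -4, d = -4.
So P(s) = -2s³ - 3s² - 4s - 4.
Then P(1) = -13.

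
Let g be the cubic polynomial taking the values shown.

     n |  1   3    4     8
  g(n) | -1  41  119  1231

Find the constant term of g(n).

-1

Write g(n) = an^3 + bn^2 + cn + d. Substituting each data point gives a linear system:
  a + b + c + d = -1
  27a + 9b + 3c + d = 41
  64a + 16b + 4c + d = 119
  512a + 64b + 8c + d = 1231
Solving the system yields a = 3, b = -5, c = 2, d = -1.
So g(n) = 3n³ - 5n² + 2n - 1.
The constant term is -1.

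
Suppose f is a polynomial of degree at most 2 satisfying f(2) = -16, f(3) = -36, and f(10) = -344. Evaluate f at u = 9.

-282

Using the Lagrange interpolation formula with nodes 2, 3, 10:
  L_0(u) = (u - 3)(u - 10) / 8
  L_1(u) = (u - 2)(u - 10) / -7
  L_2(u) = (u - 2)(u - 3) / 56
Then f(u) = -16·L_0(u) - 36·L_1(u) - 344·L_2(u).
Expanding and collecting terms gives f(u) = -3u^2 - 5u + 6.
Evaluating at u = 9: f(9) = -282.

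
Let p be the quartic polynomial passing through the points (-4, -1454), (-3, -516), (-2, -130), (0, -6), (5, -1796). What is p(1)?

Write p(t) = at^4 + bt^3 + ct^2 + dt + e. Substituting each data point gives a linear system:
  256a - 64b + 16c - 4d + e = -1454
  81a - 27b + 9c - 3d + e = -516
  16a - 8b + 4c - 2d + e = -130
  e = -6
  625a + 125b + 25c + 5d + e = -1796
Solving the system yields a = -4, b = 6, c = -2, d = 2, e = -6.
So p(t) = -4t^4 + 6t^3 - 2t^2 + 2t - 6.
Then p(1) = -4.

-4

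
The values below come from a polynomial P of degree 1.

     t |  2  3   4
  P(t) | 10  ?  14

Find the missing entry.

12

The 2 known points determine the degree-1 polynomial uniquely.
Write P(t) = at + b. Substituting each data point gives a linear system:
  2a + b = 10
  4a + b = 14
Solving the system yields a = 2, b = 6.
So P(t) = 2t + 6.
Then P(3) = 12.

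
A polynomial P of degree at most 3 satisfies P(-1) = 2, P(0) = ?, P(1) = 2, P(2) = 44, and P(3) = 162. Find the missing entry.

The 4 known points determine the degree-3 polynomial uniquely.
Write P(u) = au^3 + bu^2 + cu + d. Substituting each data point gives a linear system:
  -a + b - c + d = 2
  a + b + c + d = 2
  8a + 4b + 2c + d = 44
  27a + 9b + 3c + d = 162
Solving the system yields a = 6, b = 2, c = -6, d = 0.
So P(u) = 6u^3 + 2u^2 - 6u.
Then P(0) = 0.

0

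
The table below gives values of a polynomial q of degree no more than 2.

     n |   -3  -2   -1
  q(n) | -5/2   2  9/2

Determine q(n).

Using the Lagrange interpolation formula with nodes -3, -2, -1:
  L_0(n) = (n + 2)(n + 1) / 2
  L_1(n) = (n + 3)(n + 1) / -1
  L_2(n) = (n + 3)(n + 2) / 2
Then q(n) = -5/2·L_0(n) + 2·L_1(n) + 9/2·L_2(n).
Expanding and collecting terms gives q(n) = -n² - (1/2)n + 5.
Check: q(-1) = 9/2. ✓

q(n) = -n^2 - (1/2)n + 5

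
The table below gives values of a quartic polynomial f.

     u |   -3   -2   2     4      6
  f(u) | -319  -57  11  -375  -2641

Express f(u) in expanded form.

Using the Lagrange interpolation formula with nodes -3, -2, 2, 4, 6:
  L_0(u) = (u + 2)(u - 2)(u - 4)(u - 6) / 315
  L_1(u) = (u + 3)(u - 2)(u - 4)(u - 6) / -192
  L_2(u) = (u + 3)(u + 2)(u - 4)(u - 6) / 160
  L_3(u) = (u + 3)(u + 2)(u - 2)(u - 6) / -168
  L_4(u) = (u + 3)(u + 2)(u - 2)(u - 4) / 576
Then f(u) = -319·L_0(u) - 57·L_1(u) + 11·L_2(u) - 375·L_3(u) - 2641·L_4(u).
Expanding and collecting terms gives f(u) = -3u^4 + 5u^3 + 5u^2 - 3u + 5.
Check: f(-3) = -319. ✓

f(u) = -3u^4 + 5u^3 + 5u^2 - 3u + 5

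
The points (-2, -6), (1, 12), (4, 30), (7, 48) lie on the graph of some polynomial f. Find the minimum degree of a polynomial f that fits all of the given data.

Forward differences of the values at x = -2, 1, 4, 7:
  f  : -6  12  30  48
  Δ  : 18  18  18
  Δ^2: 0  0
  Δ^3: 0
The first differences are constant (18) and nonzero, while all higher differences vanish, so the minimal degree is 1.

1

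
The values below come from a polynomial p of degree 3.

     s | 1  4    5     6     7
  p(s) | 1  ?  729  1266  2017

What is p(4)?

The 4 known points determine the degree-3 polynomial uniquely.
Write p(s) = as^3 + bs^2 + cs + d. Substituting each data point gives a linear system:
  a + b + c + d = 1
  125a + 25b + 5c + d = 729
  216a + 36b + 6c + d = 1266
  343a + 49b + 7c + d = 2017
Solving the system yields a = 6, b = -1, c = 2, d = -6.
So p(s) = 6s^3 - s^2 + 2s - 6.
Then p(4) = 370.

370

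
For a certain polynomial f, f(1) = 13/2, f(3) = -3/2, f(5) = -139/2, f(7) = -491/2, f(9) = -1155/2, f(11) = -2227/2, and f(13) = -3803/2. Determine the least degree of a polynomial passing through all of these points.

3

Forward differences of the values at t = 1, 3, 5, 7, 9, 11, 13:
  f  : 13/2  -3/2  -139/2  -491/2  -1155/2  -2227/2  -3803/2
  Δ  : -8  -68  -176  -332  -536  -788
  Δ^2: -60  -108  -156  -204  -252
  Δ^3: -48  -48  -48  -48
  Δ^4: 0  0  0
  Δ^5: 0  0
  Δ^6: 0
The third differences are constant (-48) and nonzero, while all higher differences vanish, so the minimal degree is 3.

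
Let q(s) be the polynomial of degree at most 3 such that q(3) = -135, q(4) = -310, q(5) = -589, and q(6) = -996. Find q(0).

6

Forward differences of the values at s = 3, 4, 5, 6:
  q  : -135  -310  -589  -996
  Δ  : -175  -279  -407
  Δ^2: -104  -128
  Δ^3: -24
The third differences are constant, confirming degree 3.
Interpolating (Newton forward form) and evaluating at s = 0 gives q(0) = 6.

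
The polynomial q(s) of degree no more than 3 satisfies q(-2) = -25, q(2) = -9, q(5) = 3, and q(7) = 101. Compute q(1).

Using the Lagrange interpolation formula with nodes -2, 2, 5, 7:
  L_0(s) = (s - 2)(s - 5)(s - 7) / -252
  L_1(s) = (s + 2)(s - 5)(s - 7) / 60
  L_2(s) = (s + 2)(s - 2)(s - 7) / -42
  L_3(s) = (s + 2)(s - 2)(s - 5) / 90
Then q(s) = -25·L_0(s) - 9·L_1(s) + 3·L_2(s) + 101·L_3(s).
Expanding and collecting terms gives q(s) = s³ - 5s² + 3.
Evaluating at s = 1: q(1) = -1.

-1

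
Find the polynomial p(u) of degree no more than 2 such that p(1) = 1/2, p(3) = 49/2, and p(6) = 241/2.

p(u) = 4u^2 - 4u + 1/2

Write p(u) = au^2 + bu + c. Substituting each data point gives a linear system:
  a + b + c = 1/2
  9a + 3b + c = 49/2
  36a + 6b + c = 241/2
Solving the system yields a = 4, b = -4, c = 1/2.
So p(u) = 4u^2 - 4u + 1/2.
Check: p(6) = 241/2. ✓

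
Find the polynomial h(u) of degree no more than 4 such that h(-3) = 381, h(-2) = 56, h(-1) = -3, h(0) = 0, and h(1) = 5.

h(u) = 6u^4 + 2u^3 - 5u^2 + 2u

Write h(u) = au^4 + bu^3 + cu^2 + du + e. Substituting each data point gives a linear system:
  81a - 27b + 9c - 3d + e = 381
  16a - 8b + 4c - 2d + e = 56
  a - b + c - d + e = -3
  e = 0
  a + b + c + d + e = 5
Solving the system yields a = 6, b = 2, c = -5, d = 2, e = 0.
So h(u) = 6u^4 + 2u^3 - 5u^2 + 2u.
Check: h(0) = 0. ✓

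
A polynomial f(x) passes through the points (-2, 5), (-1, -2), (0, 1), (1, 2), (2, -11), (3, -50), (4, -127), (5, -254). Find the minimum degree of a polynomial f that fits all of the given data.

Forward differences of the values at x = -2, -1, 0, 1, 2, 3, 4, 5:
  f  : 5  -2  1  2  -11  -50  -127  -254
  Δ  : -7  3  1  -13  -39  -77  -127
  Δ^2: 10  -2  -14  -26  -38  -50
  Δ^3: -12  -12  -12  -12  -12
  Δ^4: 0  0  0  0
  Δ^5: 0  0  0
  Δ^6: 0  0
  Δ^7: 0
The third differences are constant (-12) and nonzero, while all higher differences vanish, so the minimal degree is 3.

3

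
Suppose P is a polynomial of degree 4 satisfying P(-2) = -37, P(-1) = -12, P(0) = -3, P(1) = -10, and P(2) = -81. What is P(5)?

Forward differences of the values at u = -2, -1, 0, 1, 2:
  P  : -37  -12  -3  -10  -81
  Δ  : 25  9  -7  -71
  Δ^2: -16  -16  -64
  Δ^3: 0  -48
  Δ^4: -48
The fourth differences are constant, confirming degree 4.
Interpolating (Newton forward form) and evaluating at u = 5 gives P(5) = -1878.

-1878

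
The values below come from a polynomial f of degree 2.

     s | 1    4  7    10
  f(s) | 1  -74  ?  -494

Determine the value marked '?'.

On equispaced nodes a degree-2 polynomial has vanishing third forward difference, so
  - f(1) + 3·f(4) - 3·f(7) + f(10) = 0.
Substituting the known values and solving for f(7):
  -3·f(7) = 717
  f(7) = -239.

-239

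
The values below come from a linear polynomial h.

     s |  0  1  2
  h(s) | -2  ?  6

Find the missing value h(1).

On equispaced nodes a degree-1 polynomial has vanishing second forward difference, so
  h(0) - 2·h(1) + h(2) = 0.
Substituting the known values and solving for h(1):
  -2·h(1) = -4
  h(1) = 2.

2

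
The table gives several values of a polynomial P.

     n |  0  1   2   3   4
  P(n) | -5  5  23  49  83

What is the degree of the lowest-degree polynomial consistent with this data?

2

Forward differences of the values at n = 0, 1, 2, 3, 4:
  P  : -5  5  23  49  83
  Δ  : 10  18  26  34
  Δ^2: 8  8  8
  Δ^3: 0  0
  Δ^4: 0
The second differences are constant (8) and nonzero, while all higher differences vanish, so the minimal degree is 2.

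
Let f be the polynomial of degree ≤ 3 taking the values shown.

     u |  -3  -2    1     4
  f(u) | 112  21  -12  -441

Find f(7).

-2238

Write f(u) = au^3 + bu^2 + cu + d. Substituting each data point gives a linear system:
  -27a + 9b - 3c + d = 112
  -8a + 4b - 2c + d = 21
  a + b + c + d = -12
  64a + 16b + 4c + d = -441
Solving the system yields a = -6, b = -4, c = 3, d = -5.
So f(u) = -6u^3 - 4u^2 + 3u - 5.
Then f(7) = -2238.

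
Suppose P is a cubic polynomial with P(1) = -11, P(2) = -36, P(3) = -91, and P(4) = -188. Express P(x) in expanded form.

Using the Lagrange interpolation formula with nodes 1, 2, 3, 4:
  L_0(x) = (x - 2)(x - 3)(x - 4) / -6
  L_1(x) = (x - 1)(x - 3)(x - 4) / 2
  L_2(x) = (x - 1)(x - 2)(x - 4) / -2
  L_3(x) = (x - 1)(x - 2)(x - 3) / 6
Then P(x) = -11·L_0(x) - 36·L_1(x) - 91·L_2(x) - 188·L_3(x).
Expanding and collecting terms gives P(x) = -2x³ - 3x² - 2x - 4.
Check: P(1) = -11. ✓

P(x) = -2x^3 - 3x^2 - 2x - 4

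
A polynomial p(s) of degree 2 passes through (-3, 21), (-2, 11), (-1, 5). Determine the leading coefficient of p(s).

2

Write p(s) = as^2 + bs + c. Substituting each data point gives a linear system:
  9a - 3b + c = 21
  4a - 2b + c = 11
  a - b + c = 5
Solving the system yields a = 2, b = 0, c = 3.
So p(s) = 2s^2 + 3.
The leading coefficient is 2.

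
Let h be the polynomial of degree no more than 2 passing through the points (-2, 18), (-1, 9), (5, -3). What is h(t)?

h(t) = t^2 - 6t + 2

Write h(t) = at^2 + bt + c. Substituting each data point gives a linear system:
  4a - 2b + c = 18
  a - b + c = 9
  25a + 5b + c = -3
Solving the system yields a = 1, b = -6, c = 2.
So h(t) = t² - 6t + 2.
Check: h(-1) = 9. ✓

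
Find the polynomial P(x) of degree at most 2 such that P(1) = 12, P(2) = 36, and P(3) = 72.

Write P(x) = ax^2 + bx + c. Substituting each data point gives a linear system:
  a + b + c = 12
  4a + 2b + c = 36
  9a + 3b + c = 72
Solving the system yields a = 6, b = 6, c = 0.
So P(x) = 6x^2 + 6x.
Check: P(1) = 12. ✓

P(x) = 6x^2 + 6x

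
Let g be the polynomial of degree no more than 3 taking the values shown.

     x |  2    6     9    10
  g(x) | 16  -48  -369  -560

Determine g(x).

g(x) = -x^3 + 4x^2 + 4x

Write g(x) = ax^3 + bx^2 + cx + d. Substituting each data point gives a linear system:
  8a + 4b + 2c + d = 16
  216a + 36b + 6c + d = -48
  729a + 81b + 9c + d = -369
  1000a + 100b + 10c + d = -560
Solving the system yields a = -1, b = 4, c = 4, d = 0.
So g(x) = -x³ + 4x² + 4x.
Check: g(10) = -560. ✓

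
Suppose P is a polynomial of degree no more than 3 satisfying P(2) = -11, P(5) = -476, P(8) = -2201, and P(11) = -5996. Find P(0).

-1

Forward differences of the values at u = 2, 5, 8, 11:
  P  : -11  -476  -2201  -5996
  Δ  : -465  -1725  -3795
  Δ^2: -1260  -2070
  Δ^3: -810
The third differences are constant, confirming degree 3.
Interpolating (Newton forward form) and evaluating at u = 0 gives P(0) = -1.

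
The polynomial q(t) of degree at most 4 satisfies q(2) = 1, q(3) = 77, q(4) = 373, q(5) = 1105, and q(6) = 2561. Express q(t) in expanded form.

Write q(t) = at^4 + bt^3 + ct^2 + dt + e. Substituting each data point gives a linear system:
  16a + 8b + 4c + 2d + e = 1
  81a + 27b + 9c + 3d + e = 77
  256a + 64b + 16c + 4d + e = 373
  625a + 125b + 25c + 5d + e = 1105
  1296a + 216b + 36c + 6d + e = 2561
Solving the system yields a = 3, b = -6, c = -1, d = 0, e = 5.
So q(t) = 3t⁴ - 6t³ - t² + 5.
Check: q(3) = 77. ✓

q(t) = 3t^4 - 6t^3 - t^2 + 5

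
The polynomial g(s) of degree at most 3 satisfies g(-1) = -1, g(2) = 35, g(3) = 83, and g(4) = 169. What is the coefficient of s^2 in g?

Write g(s) = as^3 + bs^2 + cs + d. Substituting each data point gives a linear system:
  -a + b - c + d = -1
  8a + 4b + 2c + d = 35
  27a + 9b + 3c + d = 83
  64a + 16b + 4c + d = 169
Solving the system yields a = 2, b = 1, c = 5, d = 5.
So g(s) = 2s³ + s² + 5s + 5.
The coefficient of s^2 is 1.

1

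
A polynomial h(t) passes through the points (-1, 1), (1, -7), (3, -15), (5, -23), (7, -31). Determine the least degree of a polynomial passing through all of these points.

Forward differences of the values at t = -1, 1, 3, 5, 7:
  h  : 1  -7  -15  -23  -31
  Δ  : -8  -8  -8  -8
  Δ^2: 0  0  0
  Δ^3: 0  0
  Δ^4: 0
The first differences are constant (-8) and nonzero, while all higher differences vanish, so the minimal degree is 1.

1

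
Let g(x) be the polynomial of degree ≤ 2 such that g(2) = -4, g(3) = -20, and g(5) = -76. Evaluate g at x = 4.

-44

Write g(x) = ax^2 + bx + c. Substituting each data point gives a linear system:
  4a + 2b + c = -4
  9a + 3b + c = -20
  25a + 5b + c = -76
Solving the system yields a = -4, b = 4, c = 4.
So g(x) = -4x² + 4x + 4.
Then g(4) = -44.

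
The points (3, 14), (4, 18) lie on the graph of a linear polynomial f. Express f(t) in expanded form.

Using the Lagrange interpolation formula with nodes 3, 4:
  L_0(t) = (t - 4) / -1
  L_1(t) = (t - 3) / 1
Then f(t) = 14·L_0(t) + 18·L_1(t).
Expanding and collecting terms gives f(t) = 4t + 2.
Check: f(3) = 14. ✓

f(t) = 4t + 2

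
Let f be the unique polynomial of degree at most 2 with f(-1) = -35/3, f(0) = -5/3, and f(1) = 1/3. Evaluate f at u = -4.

Write f(u) = au^2 + bu + c. Substituting each data point gives a linear system:
  a - b + c = -35/3
  c = -5/3
  a + b + c = 1/3
Solving the system yields a = -4, b = 6, c = -5/3.
So f(u) = -4u² + 6u - 5/3.
Then f(-4) = -269/3.

-269/3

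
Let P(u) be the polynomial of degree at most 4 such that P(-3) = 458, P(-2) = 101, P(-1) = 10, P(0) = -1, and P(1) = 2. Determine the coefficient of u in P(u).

Write P(u) = au^4 + bu^3 + cu^2 + du + e. Substituting each data point gives a linear system:
  81a - 27b + 9c - 3d + e = 458
  16a - 8b + 4c - 2d + e = 101
  a - b + c - d + e = 10
  e = -1
  a + b + c + d + e = 2
Solving the system yields a = 5, b = -1, c = 2, d = -3, e = -1.
So P(u) = 5u⁴ - u³ + 2u² - 3u - 1.
The coefficient of u is -3.

-3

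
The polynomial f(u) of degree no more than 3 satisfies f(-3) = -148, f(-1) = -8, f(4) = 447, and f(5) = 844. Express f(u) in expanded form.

Using the Lagrange interpolation formula with nodes -3, -1, 4, 5:
  L_0(u) = (u + 1)(u - 4)(u - 5) / -112
  L_1(u) = (u + 3)(u - 4)(u - 5) / 60
  L_2(u) = (u + 3)(u + 1)(u - 5) / -35
  L_3(u) = (u + 3)(u + 1)(u - 4) / 48
Then f(u) = -148·L_0(u) - 8·L_1(u) + 447·L_2(u) + 844·L_3(u).
Expanding and collecting terms gives f(u) = 6u^3 + 3u^2 + 4u - 1.
Check: f(-1) = -8. ✓

f(u) = 6u^3 + 3u^2 + 4u - 1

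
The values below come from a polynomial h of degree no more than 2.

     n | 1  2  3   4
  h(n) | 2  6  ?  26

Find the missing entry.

On equispaced nodes a degree-2 polynomial has vanishing third forward difference, so
  - h(1) + 3·h(2) - 3·h(3) + h(4) = 0.
Substituting the known values and solving for h(3):
  -3·h(3) = -42
  h(3) = 14.

14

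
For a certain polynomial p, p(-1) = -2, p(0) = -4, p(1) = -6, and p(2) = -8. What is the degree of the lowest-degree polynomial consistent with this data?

1

Forward differences of the values at n = -1, 0, 1, 2:
  p  : -2  -4  -6  -8
  Δ  : -2  -2  -2
  Δ^2: 0  0
  Δ^3: 0
The first differences are constant (-2) and nonzero, while all higher differences vanish, so the minimal degree is 1.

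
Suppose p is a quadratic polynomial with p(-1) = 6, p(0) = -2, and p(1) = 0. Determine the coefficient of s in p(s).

Write p(s) = as^2 + bs + c. Substituting each data point gives a linear system:
  a - b + c = 6
  c = -2
  a + b + c = 0
Solving the system yields a = 5, b = -3, c = -2.
So p(s) = 5s² - 3s - 2.
The coefficient of s is -3.

-3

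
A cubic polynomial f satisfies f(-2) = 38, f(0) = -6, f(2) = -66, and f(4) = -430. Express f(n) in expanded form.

Write f(n) = an^3 + bn^2 + cn + d. Substituting each data point gives a linear system:
  -8a + 4b - 2c + d = 38
  d = -6
  8a + 4b + 2c + d = -66
  64a + 16b + 4c + d = -430
Solving the system yields a = -6, b = -2, c = -2, d = -6.
So f(n) = -6n^3 - 2n^2 - 2n - 6.
Check: f(-2) = 38. ✓

f(n) = -6n^3 - 2n^2 - 2n - 6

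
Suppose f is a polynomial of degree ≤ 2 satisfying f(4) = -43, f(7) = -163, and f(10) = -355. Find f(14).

Write f(x) = ax^2 + bx + c. Substituting each data point gives a linear system:
  16a + 4b + c = -43
  49a + 7b + c = -163
  100a + 10b + c = -355
Solving the system yields a = -4, b = 4, c = 5.
So f(x) = -4x^2 + 4x + 5.
Then f(14) = -723.

-723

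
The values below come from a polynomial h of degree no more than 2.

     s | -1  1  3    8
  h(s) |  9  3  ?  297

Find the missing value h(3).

37

The 3 known points determine the degree-2 polynomial uniquely.
Write h(s) = as^2 + bs + c. Substituting each data point gives a linear system:
  a - b + c = 9
  a + b + c = 3
  64a + 8b + c = 297
Solving the system yields a = 5, b = -3, c = 1.
So h(s) = 5s² - 3s + 1.
Then h(3) = 37.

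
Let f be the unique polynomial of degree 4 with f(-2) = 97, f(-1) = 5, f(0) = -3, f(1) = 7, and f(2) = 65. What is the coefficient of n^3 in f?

-3

Write f(n) = an^4 + bn^3 + cn^2 + dn + e. Substituting each data point gives a linear system:
  16a - 8b + 4c - 2d + e = 97
  a - b + c - d + e = 5
  e = -3
  a + b + c + d + e = 7
  16a + 8b + 4c + 2d + e = 65
Solving the system yields a = 4, b = -3, c = 5, d = 4, e = -3.
So f(n) = 4n⁴ - 3n³ + 5n² + 4n - 3.
The coefficient of n^3 is -3.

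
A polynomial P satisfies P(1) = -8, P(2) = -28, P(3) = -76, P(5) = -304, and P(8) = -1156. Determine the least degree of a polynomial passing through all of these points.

3

Divided differences on the nodes 1, 2, 3, 5, 8:
  order 0: -8  -28  -76  -304  -1156
  order 1: -20  -48  -114  -284
  order 2: -14  -22  -34
  order 3: -2  -2
  order 4: 0
The order-3 divided differences are all -2 (nonzero) and every higher order vanishes, so the data lies on a polynomial of degree exactly 3.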